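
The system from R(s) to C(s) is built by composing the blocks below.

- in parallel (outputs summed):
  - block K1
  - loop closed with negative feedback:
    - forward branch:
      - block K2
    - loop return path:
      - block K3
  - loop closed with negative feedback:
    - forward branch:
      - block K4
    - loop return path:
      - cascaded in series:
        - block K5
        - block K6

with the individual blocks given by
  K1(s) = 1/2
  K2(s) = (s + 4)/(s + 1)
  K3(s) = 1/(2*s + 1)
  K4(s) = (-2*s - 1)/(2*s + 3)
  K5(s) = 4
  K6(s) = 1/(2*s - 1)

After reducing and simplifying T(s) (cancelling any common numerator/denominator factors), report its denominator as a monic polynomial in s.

(1) reduce the feedback loop with forward K2 and return K3 -> (2*s^2 + 9*s + 4)/(2*s^2 + 4*s + 5)
(2) reduce the series chain K5, K6 -> 4/(2*s - 1)
(3) apply the feedback formula to K4, (K5*K6) -> (1 - 4*s^2)/(4*s^2 - 4*s - 7)
(4) add K1, [K2/(1+K2*K3)], [K4/(1+K4*(K5*K6))] (parallel) -> (8*s^4 + 32*s^3 - 114*s^2 - 198*s - 81)/(16*s^4 + 16*s^3 - 20*s^2 - 96*s - 70)
Step 4 gives the fully reduced T(s), with no common factor left to cancel. The denominator's leading coefficient is 16, so divide each of its coefficients by 16 to get the monic form.

Hence the answer: s^4 + s^3 - 5*s^2/4 - 6*s - 35/8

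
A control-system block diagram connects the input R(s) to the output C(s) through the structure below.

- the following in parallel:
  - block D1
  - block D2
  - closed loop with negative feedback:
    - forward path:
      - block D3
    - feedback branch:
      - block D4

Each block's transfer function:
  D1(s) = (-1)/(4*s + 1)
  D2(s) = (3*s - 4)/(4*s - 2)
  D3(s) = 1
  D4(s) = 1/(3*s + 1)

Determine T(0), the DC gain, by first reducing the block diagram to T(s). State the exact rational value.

1. apply the feedback formula to D3, D4 gives (3*s + 1)/(3*s + 2)
2. combine D1, D2, [D3/(1+D3*D4)] in parallel gives (84*s^3 - 23*s^2 - 50*s - 6)/(48*s^3 + 20*s^2 - 14*s - 4)
DC gain: substitute s = 0 into T(s) from step 2: T(0) = -6/(-4) = 3/2.

Hence the answer: 3/2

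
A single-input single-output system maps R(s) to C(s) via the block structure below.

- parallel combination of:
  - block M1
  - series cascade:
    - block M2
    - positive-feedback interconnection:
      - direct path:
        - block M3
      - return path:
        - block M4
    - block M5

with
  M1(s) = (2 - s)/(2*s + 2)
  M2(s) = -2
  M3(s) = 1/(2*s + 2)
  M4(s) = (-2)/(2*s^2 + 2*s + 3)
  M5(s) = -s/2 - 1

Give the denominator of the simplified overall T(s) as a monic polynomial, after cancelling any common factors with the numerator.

First reduce the diagram to T(s).

Step 1 - apply the feedback formula to M3, M4 gives (2*s^2 + 2*s + 3)/(4*s^3 + 8*s^2 + 10*s + 8)
Step 2 - multiply M2, [M3/(1-M3*M4)], M5 (series) gives (2*s^3 + 6*s^2 + 7*s + 6)/(4*s^3 + 8*s^2 + 10*s + 8)
Step 3 - sum the parallel branches M1, (M2*[M3/(1-M3*M4)]*M5) gives (8*s^3 + 16*s^2 + 19*s + 14)/(4*s^4 + 12*s^3 + 18*s^2 + 18*s + 8)
That last expression is T(s), already simplified. Scaling its denominator by 1/4 (the reciprocal of the leading coefficient) yields the monic denominator.

Answer: s^4 + 3*s^3 + 9*s^2/2 + 9*s/2 + 2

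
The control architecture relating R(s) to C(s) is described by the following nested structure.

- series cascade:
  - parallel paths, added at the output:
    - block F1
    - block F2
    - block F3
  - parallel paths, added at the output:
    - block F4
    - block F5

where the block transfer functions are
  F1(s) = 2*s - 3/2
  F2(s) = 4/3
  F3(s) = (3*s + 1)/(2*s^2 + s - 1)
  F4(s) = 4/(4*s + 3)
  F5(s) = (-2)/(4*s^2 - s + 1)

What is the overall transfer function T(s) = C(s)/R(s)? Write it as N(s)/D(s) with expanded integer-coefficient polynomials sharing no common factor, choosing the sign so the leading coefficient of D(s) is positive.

1. reduce the parallel group F1, F2, F3 -> (24*s^3 + 10*s^2 + 5*s + 7)/(12*s^2 + 6*s - 6)
2. parallel reduction of F4, F5 -> (16*s^2 - 12*s - 2)/(16*s^3 + 8*s^2 + s + 3)
3. multiply (F1+F2+F3), (F4+F5) (series), giving the overall T(s)

Therefore the answer is (192*s^5 - 64*s^4 - 44*s^3 + 16*s^2 - 47*s - 7)/(96*s^5 + 96*s^4 - 18*s^3 - 3*s^2 + 6*s - 9).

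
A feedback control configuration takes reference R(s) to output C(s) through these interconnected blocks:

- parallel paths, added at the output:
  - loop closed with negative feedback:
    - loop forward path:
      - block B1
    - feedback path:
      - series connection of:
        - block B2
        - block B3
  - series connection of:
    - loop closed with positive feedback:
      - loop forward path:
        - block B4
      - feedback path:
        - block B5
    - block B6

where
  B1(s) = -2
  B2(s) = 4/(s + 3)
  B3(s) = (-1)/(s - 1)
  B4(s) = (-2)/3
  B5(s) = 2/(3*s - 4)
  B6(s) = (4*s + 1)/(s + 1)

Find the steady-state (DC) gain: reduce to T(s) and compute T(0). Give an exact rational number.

Step 1: series reduction of B2, B3 gives (-4)/(s^2 + 2*s - 3)
Step 2: reduce the feedback loop with forward B1 and return (B2*B3) gives (-2*s^2 - 4*s + 6)/(s^2 + 2*s + 5)
Step 3: apply the feedback formula to B4, B5 gives (8 - 6*s)/(9*s - 8)
Step 4: combine [B4/(1-B4*B5)], B6 in series gives (-24*s^2 + 26*s + 8)/(9*s^2 + s - 8)
Step 5: sum the parallel branches [B1/(1+B1*(B2*B3))], ([B4/(1-B4*B5)]*B6) gives (-42*s^4 - 60*s^3 + 6*s^2 + 184*s - 8)/(9*s^4 + 19*s^3 + 39*s^2 - 11*s - 40)
Evaluating the step-5 result (the overall T(s)) at s = 0 gives T(0) = -8/(-40) = 1/5.

Therefore the answer is 1/5.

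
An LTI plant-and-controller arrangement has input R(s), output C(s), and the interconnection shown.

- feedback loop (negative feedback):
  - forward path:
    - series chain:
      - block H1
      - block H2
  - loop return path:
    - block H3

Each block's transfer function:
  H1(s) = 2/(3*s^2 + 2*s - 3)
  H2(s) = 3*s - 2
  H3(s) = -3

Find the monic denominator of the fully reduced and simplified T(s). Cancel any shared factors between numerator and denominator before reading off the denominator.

Reducing step by step:

Step 1. cascade H1, H2: (6*s - 4)/(3*s^2 + 2*s - 3)
Step 2. apply the feedback formula to (H1*H2), H3: (6*s - 4)/(3*s^2 - 16*s + 9)
The result of step 2 is T(s) in lowest terms. Its denominator has leading coefficient 3; dividing the denominator through by 3 makes it monic.

Answer: s^2 - 16*s/3 + 3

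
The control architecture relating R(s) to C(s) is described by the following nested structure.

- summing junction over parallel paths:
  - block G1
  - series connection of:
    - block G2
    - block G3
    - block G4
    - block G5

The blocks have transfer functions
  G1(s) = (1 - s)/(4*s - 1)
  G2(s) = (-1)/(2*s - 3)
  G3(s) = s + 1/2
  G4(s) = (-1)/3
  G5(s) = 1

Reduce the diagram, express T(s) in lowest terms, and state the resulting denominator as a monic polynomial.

Reducing step by step:

[1] multiply G2, G3, G4, G5 (series) = (2*s + 1)/(12*s - 18)
[2] sum the parallel branches G1, (G2*G3*G4*G5) = (-4*s^2 + 32*s - 19)/(48*s^2 - 84*s + 18)
The result of step 2 is T(s) in lowest terms. Its denominator has leading coefficient 48; dividing the denominator through by 48 makes it monic.

Answer: s^2 - 7*s/4 + 3/8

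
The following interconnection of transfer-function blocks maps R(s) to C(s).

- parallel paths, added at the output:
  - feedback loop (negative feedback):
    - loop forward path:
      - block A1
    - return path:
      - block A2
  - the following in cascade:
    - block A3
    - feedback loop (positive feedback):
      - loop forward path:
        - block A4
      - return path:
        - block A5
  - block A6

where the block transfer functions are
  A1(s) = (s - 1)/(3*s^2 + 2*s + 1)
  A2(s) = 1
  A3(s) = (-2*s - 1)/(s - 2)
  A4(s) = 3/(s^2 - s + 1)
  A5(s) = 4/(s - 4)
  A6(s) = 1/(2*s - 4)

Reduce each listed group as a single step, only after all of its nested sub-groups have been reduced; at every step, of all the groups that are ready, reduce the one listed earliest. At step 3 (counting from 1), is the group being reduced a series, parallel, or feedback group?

1. close the feedback loop around A1, A2
2. close the feedback loop around A4, A5
3. multiply A3, [A4/(1-A4*A5)] (series)
4. add [A1/(1+A1*A2)], (A3*[A4/(1-A4*A5)]), A6 (parallel)
Step 3: series.

Final answer: series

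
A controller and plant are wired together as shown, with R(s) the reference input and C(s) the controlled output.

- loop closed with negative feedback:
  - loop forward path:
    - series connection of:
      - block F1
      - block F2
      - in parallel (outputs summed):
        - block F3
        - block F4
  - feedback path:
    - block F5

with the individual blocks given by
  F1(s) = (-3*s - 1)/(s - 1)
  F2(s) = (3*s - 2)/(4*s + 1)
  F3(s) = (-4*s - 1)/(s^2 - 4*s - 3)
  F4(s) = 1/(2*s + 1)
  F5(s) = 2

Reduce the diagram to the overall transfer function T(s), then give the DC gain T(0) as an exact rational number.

Step 1. combine F3, F4 in parallel; result (-7*s^2 - 10*s - 4)/(2*s^3 - 7*s^2 - 10*s - 3)
Step 2. series reduction of F1, F2, (F3+F4); result (63*s^4 + 69*s^3 - 8*s^2 - 32*s - 8)/(8*s^5 - 34*s^4 - 21*s^3 + 25*s^2 + 19*s + 3)
Step 3. collapse the loop ((F1*F2*(F3+F4)) forward, F5 return); result (63*s^4 + 69*s^3 - 8*s^2 - 32*s - 8)/(8*s^5 + 92*s^4 + 117*s^3 + 9*s^2 - 45*s - 13)
DC gain: substitute s = 0 into T(s) from step 3: T(0) = -8/(-13) = 8/13.

Hence the answer: 8/13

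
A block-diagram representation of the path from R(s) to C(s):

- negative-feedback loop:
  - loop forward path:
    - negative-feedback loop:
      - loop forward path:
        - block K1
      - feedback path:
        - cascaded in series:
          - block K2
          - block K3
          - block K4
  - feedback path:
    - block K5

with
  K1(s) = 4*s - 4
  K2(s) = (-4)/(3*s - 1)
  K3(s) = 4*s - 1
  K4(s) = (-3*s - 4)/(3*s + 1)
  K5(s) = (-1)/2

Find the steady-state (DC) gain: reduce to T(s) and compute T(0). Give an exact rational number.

Step 1: combine K2, K3, K4 in series -> (48*s^2 + 52*s - 16)/(9*s^2 - 1)
Step 2: reduce the feedback loop with forward K1 and return (K2*K3*K4) -> (36*s^3 - 36*s^2 - 4*s + 4)/(192*s^3 + 25*s^2 - 272*s + 63)
Step 3: close the feedback loop around [K1/(1+K1*(K2*K3*K4))], K5 -> (36*s^3 - 36*s^2 - 4*s + 4)/(174*s^3 + 43*s^2 - 270*s + 61)
That last expression is T(s); at s = 0 only the constant terms survive, so T(0) = 4/61.

Final answer: 4/61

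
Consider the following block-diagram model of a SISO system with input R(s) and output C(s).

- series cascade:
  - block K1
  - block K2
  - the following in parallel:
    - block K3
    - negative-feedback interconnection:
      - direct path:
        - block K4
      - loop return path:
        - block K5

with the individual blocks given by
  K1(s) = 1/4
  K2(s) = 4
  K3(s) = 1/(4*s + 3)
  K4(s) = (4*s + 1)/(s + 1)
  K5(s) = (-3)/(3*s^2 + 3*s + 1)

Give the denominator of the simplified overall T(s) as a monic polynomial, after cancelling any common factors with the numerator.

[1] apply the feedback formula to K4, K5 = (12*s^3 + 15*s^2 + 7*s + 1)/(3*s^3 + 6*s^2 - 8*s - 2)
[2] combine K3, [K4/(1+K4*K5)] in parallel = (48*s^4 + 99*s^3 + 79*s^2 + 17*s + 1)/(12*s^4 + 33*s^3 - 14*s^2 - 32*s - 6)
[3] cascade K1, K2, (K3+[K4/(1+K4*K5)]) = (48*s^4 + 99*s^3 + 79*s^2 + 17*s + 1)/(12*s^4 + 33*s^3 - 14*s^2 - 32*s - 6)
Step 3 gives the fully reduced T(s), with no common factor left to cancel. The denominator's leading coefficient is 12, so divide each of its coefficients by 12 to get the monic form.

Hence the answer: s^4 + 11*s^3/4 - 7*s^2/6 - 8*s/3 - 1/2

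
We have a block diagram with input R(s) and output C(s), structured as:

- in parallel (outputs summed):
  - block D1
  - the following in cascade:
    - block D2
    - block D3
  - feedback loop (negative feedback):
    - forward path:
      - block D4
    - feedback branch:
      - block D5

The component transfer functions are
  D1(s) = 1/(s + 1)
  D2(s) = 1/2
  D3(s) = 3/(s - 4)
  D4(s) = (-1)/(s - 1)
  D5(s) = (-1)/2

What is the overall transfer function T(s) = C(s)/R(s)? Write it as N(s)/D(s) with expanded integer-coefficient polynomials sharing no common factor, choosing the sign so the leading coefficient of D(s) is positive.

Reducing step by step:

Step 1: reduce the series chain D2, D3, giving 3/(2*s - 8)
Step 2: collapse the loop (D4 forward, D5 return), giving (-2)/(2*s - 1)
Step 3: combine D1, (D2*D3), [D4/(1+D4*D5)] in parallel; the result is T(s) itself (integer coefficients, no common factor, positive leading denominator coefficient)

Answer: (6*s^2 - 3*s + 21)/(4*s^3 - 14*s^2 - 10*s + 8)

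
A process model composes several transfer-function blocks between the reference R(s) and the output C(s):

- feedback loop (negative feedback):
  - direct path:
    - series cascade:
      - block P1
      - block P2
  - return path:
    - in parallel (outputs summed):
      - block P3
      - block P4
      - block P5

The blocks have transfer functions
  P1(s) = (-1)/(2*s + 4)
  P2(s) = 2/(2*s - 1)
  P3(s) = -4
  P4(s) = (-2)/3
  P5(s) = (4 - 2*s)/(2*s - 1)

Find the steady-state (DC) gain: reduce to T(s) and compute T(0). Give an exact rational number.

Reducing step by step:

Step 1: combine P1, P2 in series, giving (-1)/(2*s^2 + 3*s - 2)
Step 2: reduce the parallel group P3, P4, P5, giving (26 - 34*s)/(6*s - 3)
Step 3: feedback reduction of (P1*P2), (P3+P4+P5), giving (3 - 6*s)/(12*s^3 + 12*s^2 + 13*s - 20)
DC gain: substitute s = 0 into T(s) from step 3: T(0) = 3/(-20) = -3/20.

Answer: -3/20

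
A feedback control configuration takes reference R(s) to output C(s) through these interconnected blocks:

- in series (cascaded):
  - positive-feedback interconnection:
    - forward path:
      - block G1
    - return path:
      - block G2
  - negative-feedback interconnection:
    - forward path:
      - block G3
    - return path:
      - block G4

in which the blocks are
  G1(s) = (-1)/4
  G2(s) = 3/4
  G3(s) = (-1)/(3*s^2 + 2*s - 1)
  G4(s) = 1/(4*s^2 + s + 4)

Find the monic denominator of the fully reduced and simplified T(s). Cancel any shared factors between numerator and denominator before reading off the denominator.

First reduce the diagram to T(s).

Step 1 - feedback reduction of G1, G2: (-4)/19
Step 2 - collapse the loop (G3 forward, G4 return): (-4*s^2 - s - 4)/(12*s^4 + 11*s^3 + 10*s^2 + 7*s - 5)
Step 3 - cascade [G1/(1-G1*G2)], [G3/(1+G3*G4)]: (16*s^2 + 4*s + 16)/(228*s^4 + 209*s^3 + 190*s^2 + 133*s - 95)
T(s) is the step-3 result (common factors already cancelled). Leading coefficient of the denominator: 228. Divide through by 228 for the monic polynomial.

Answer: s^4 + 11*s^3/12 + 5*s^2/6 + 7*s/12 - 5/12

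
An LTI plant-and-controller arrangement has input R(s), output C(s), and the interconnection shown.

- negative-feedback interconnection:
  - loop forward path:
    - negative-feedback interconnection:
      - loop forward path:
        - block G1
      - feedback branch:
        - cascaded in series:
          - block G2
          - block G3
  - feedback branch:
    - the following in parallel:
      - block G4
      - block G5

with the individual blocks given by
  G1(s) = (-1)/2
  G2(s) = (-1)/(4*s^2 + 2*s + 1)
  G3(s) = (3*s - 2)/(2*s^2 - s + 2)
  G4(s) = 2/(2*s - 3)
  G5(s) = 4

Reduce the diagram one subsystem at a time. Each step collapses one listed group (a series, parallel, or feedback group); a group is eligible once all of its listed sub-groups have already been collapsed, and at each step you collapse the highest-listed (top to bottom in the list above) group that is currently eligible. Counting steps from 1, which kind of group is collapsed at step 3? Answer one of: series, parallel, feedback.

[1] series reduction of G2, G3
[2] close the feedback loop around G1, (G2*G3)
[3] sum the parallel branches G4, G5
[4] collapse the loop ([G1/(1+G1*(G2*G3))] forward, (G4+G5) return)
So the answer for step 3 is parallel.

Hence the answer: parallel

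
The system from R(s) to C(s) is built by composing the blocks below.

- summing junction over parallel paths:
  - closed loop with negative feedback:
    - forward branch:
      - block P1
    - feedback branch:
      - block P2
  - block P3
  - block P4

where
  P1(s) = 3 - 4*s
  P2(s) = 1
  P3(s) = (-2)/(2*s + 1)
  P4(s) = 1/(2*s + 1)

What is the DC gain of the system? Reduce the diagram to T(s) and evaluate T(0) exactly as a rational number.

The answer is -1/4.

Reasoning:
(1) collapse the loop (P1 forward, P2 return); result (4*s - 3)/(4*s - 4)
(2) reduce the parallel group [P1/(1+P1*P2)], P3, P4; result (8*s^2 - 6*s + 1)/(8*s^2 - 4*s - 4)
Step 2 gives the overall T(s). Then T(0) = 1/(-4) = -1/4.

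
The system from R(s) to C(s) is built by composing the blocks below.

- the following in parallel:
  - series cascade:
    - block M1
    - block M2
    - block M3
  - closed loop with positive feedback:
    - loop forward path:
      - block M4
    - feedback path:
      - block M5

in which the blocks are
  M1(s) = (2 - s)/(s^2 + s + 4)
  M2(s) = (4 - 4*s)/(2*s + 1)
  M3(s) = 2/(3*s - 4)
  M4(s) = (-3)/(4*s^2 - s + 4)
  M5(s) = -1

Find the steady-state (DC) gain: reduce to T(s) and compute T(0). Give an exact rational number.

The answer is -4.

Reasoning:
Step 1: reduce the series chain M1, M2, M3 gives (8*s^2 - 24*s + 16)/(6*s^4 + s^3 + 15*s^2 - 24*s - 16)
Step 2: apply the feedback formula to M4, M5 gives (-3)/(4*s^2 - s + 1)
Step 3: sum the parallel branches (M1*M2*M3), [M4/(1-M4*M5)] gives (14*s^4 - 107*s^3 + 51*s^2 + 32*s + 64)/(24*s^6 - 2*s^5 + 65*s^4 - 110*s^3 - 25*s^2 - 8*s - 16)
DC gain: substitute s = 0 into T(s) from step 3: T(0) = 64/(-16) = -4.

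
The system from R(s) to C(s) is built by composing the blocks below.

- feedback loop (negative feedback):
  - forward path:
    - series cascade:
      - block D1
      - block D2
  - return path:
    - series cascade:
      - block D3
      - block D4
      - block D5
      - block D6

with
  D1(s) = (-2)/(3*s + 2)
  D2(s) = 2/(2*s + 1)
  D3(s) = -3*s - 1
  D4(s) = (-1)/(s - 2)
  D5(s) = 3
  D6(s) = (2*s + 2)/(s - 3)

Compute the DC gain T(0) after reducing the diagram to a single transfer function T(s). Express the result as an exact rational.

Step 1 - reduce the series chain D1, D2 -> (-4)/(6*s^2 + 7*s + 2)
Step 2 - cascade D3, D4, D5, D6 -> (18*s^2 + 24*s + 6)/(s^2 - 5*s + 6)
Step 3 - feedback reduction of (D1*D2), (D3*D4*D5*D6) -> (-4*s^2 + 20*s - 24)/(6*s^4 - 23*s^3 - 69*s^2 - 64*s - 12)
That last expression is T(s); at s = 0 only the constant terms survive, so T(0) = -24/(-12) = 2.

Final answer: 2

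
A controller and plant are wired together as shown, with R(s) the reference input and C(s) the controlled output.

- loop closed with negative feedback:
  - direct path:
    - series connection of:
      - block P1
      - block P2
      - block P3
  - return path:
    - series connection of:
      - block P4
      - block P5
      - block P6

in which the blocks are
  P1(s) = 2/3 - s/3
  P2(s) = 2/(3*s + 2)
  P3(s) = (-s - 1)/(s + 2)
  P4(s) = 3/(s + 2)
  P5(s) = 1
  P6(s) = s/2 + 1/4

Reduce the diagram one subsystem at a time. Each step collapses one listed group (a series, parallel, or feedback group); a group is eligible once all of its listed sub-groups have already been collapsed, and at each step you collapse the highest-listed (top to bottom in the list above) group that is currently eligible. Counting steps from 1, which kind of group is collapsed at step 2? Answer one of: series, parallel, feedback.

Reducing step by step:

Step 1: cascade P1, P2, P3
Step 2: combine P4, P5, P6 in series
Step 3: feedback reduction of (P1*P2*P3), (P4*P5*P6)
Step 2: series.

Answer: series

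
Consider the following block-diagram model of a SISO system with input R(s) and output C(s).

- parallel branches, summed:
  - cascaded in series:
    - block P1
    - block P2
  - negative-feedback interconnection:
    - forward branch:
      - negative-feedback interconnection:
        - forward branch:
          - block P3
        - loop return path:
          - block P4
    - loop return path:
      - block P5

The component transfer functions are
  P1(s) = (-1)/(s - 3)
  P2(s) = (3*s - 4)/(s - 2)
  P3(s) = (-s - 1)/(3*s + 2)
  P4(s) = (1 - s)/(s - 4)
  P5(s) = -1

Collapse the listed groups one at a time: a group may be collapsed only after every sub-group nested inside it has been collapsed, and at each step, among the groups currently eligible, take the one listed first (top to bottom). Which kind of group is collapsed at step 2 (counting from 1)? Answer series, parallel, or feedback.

Step 1: multiply P1, P2 (series)
Step 2: close the feedback loop around P3, P4
Step 3: apply the feedback formula to [P3/(1+P3*P4)], P5
Step 4: combine (P1*P2), [[P3/(1+P3*P4)]/(1+[P3/(1+P3*P4)]*P5)] in parallel
At step 2 the group reduced is feedback.

Therefore the answer is feedback.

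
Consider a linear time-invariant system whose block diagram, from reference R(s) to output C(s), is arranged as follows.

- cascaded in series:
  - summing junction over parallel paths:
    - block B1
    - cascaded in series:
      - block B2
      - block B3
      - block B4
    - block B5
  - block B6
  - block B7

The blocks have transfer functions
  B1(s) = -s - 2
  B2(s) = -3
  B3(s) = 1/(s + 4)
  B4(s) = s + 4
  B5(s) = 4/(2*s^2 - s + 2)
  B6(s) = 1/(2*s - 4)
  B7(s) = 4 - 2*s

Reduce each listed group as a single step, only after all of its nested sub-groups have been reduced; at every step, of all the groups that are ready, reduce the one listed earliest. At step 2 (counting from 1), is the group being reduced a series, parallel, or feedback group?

Step 1. combine B2, B3, B4 in series
Step 2. parallel reduction of B1, (B2*B3*B4), B5
Step 3. multiply (B1+(B2*B3*B4)+B5), B6, B7 (series)
The group at step 2 is a parallel group.

Therefore the answer is parallel.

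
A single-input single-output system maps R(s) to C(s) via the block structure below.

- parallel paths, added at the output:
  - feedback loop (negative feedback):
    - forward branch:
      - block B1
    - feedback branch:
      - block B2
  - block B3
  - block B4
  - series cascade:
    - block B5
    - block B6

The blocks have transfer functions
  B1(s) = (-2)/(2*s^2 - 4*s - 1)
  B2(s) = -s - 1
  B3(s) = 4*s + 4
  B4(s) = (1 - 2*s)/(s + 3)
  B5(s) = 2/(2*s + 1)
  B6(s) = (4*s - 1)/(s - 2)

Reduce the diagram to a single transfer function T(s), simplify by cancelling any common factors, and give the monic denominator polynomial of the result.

[1] apply the feedback formula to B1, B2 = (-2)/(2*s^2 - 2*s + 1)
[2] cascade B5, B6 = (8*s - 2)/(2*s^2 - 3*s - 2)
[3] parallel reduction of [B1/(1+B1*B2)], B3, B4, (B5*B6) = (16*s^6 + 16*s^5 - 56*s^4 - 46*s^3 + 4*s^2 + 41*s - 20)/(4*s^5 + 2*s^4 - 26*s^3 + 13*s^2 + s - 6)
Step 3 gives the fully reduced T(s), with no common factor left to cancel. The denominator's leading coefficient is 4, so divide each of its coefficients by 4 to get the monic form.

Final answer: s^5 + s^4/2 - 13*s^3/2 + 13*s^2/4 + s/4 - 3/2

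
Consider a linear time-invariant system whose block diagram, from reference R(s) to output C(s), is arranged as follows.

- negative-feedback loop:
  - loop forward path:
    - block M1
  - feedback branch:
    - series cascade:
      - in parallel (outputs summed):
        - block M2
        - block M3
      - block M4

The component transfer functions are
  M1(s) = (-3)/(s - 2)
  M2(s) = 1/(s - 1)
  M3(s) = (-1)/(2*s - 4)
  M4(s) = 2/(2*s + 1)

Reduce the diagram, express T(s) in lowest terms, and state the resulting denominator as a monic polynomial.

(1) combine M2, M3 in parallel: (s - 3)/(2*s^2 - 6*s + 4)
(2) series reduction of (M2+M3), M4: (s - 3)/(2*s^3 - 5*s^2 + s + 2)
(3) reduce the feedback loop with forward M1 and return ((M2+M3)*M4): (-6*s^3 + 15*s^2 - 3*s - 6)/(2*s^4 - 9*s^3 + 11*s^2 - 3*s + 5)
Step 3 gives the fully reduced T(s), with no common factor left to cancel. The denominator's leading coefficient is 2, so divide each of its coefficients by 2 to get the monic form.

Therefore the answer is s^4 - 9*s^3/2 + 11*s^2/2 - 3*s/2 + 5/2.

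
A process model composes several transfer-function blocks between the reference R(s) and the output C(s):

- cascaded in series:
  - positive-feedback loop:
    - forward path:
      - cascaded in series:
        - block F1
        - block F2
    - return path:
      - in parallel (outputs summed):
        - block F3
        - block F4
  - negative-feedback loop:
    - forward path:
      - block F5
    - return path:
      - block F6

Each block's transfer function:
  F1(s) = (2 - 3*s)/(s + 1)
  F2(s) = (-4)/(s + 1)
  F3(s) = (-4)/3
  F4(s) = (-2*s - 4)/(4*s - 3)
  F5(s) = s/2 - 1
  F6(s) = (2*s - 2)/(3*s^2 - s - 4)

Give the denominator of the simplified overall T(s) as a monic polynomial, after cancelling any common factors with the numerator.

Step 1 - reduce the series chain F1, F2 gives (12*s - 8)/(s^2 + 2*s + 1)
Step 2 - parallel reduction of F3, F4 gives (-22*s)/(12*s - 9)
Step 3 - feedback reduction of (F1*F2), (F3+F4) gives (144*s^2 - 204*s + 72)/(12*s^3 + 279*s^2 - 182*s - 9)
Step 4 - reduce the feedback loop with forward F5 and return F6 gives (3*s^3 - 7*s^2 - 2*s + 8)/(8*s^2 - 8*s - 4)
Step 5 - cascade [(F1*F2)/(1-(F1*F2)*(F3+F4))], [F5/(1+F5*F6)] gives (108*s^5 - 405*s^4 + 339*s^3 + 264*s^2 - 444*s + 144)/(24*s^5 + 534*s^4 - 934*s^3 + 67*s^2 + 200*s + 9)
T(s) is the step-5 result (common factors already cancelled). Leading coefficient of the denominator: 24. Divide through by 24 for the monic polynomial.

Final answer: s^5 + 89*s^4/4 - 467*s^3/12 + 67*s^2/24 + 25*s/3 + 3/8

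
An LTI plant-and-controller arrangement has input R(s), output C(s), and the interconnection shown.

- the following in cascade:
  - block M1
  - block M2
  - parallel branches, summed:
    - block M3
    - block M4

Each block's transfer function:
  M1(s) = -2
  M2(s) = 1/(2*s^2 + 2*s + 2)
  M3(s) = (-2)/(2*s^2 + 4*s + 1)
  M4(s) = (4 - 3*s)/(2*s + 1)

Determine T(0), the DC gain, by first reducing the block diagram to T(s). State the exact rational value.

Reducing step by step:

1. sum the parallel branches M3, M4, giving (-6*s^3 - 4*s^2 + 9*s + 2)/(4*s^3 + 10*s^2 + 6*s + 1)
2. series reduction of M1, M2, (M3+M4), giving (6*s^3 + 4*s^2 - 9*s - 2)/(4*s^5 + 14*s^4 + 20*s^3 + 17*s^2 + 7*s + 1)
DC gain: substitute s = 0 into T(s) from step 2: T(0) = -2/1 = -2.

Answer: -2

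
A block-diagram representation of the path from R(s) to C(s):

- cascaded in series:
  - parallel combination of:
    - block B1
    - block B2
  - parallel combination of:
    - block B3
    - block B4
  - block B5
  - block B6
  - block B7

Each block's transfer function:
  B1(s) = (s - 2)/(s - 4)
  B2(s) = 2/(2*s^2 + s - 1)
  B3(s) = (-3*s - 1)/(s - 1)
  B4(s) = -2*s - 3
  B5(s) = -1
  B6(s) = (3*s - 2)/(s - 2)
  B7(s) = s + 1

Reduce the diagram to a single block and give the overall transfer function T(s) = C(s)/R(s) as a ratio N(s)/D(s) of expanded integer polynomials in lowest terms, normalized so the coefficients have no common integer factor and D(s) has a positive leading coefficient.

The answer is (12*s^6 - 2*s^5 - 58*s^4 + 6*s^3 - 46*s^2 + 80*s - 24)/(2*s^4 - 15*s^3 + 35*s^2 - 30*s + 8).

Reasoning:
(1) reduce the parallel group B1, B2; result (2*s^3 - 3*s^2 - s - 6)/(2*s^3 - 7*s^2 - 5*s + 4)
(2) reduce the parallel group B3, B4; result (-2*s^2 - 4*s + 2)/(s - 1)
(3) reduce the series chain (B1+B2), (B3+B4), B5, B6, B7 - this is the overall T(s), already in the required normalized form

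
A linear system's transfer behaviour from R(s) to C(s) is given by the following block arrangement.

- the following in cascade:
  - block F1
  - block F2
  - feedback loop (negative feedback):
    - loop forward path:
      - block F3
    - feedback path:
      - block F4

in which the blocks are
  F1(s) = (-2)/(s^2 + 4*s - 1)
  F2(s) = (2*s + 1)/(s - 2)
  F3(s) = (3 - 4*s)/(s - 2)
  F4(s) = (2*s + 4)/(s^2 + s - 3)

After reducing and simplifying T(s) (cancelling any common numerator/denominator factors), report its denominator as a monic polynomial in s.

The answer is s^6 - 7*s^5 - 42*s^4 + 71*s^3 + 153*s^2 - 192*s + 36.

Reasoning:
1. apply the feedback formula to F3, F4 gives (-4*s^3 - s^2 + 15*s - 9)/(s^3 - 9*s^2 - 15*s + 18)
2. reduce the series chain F1, F2, [F3/(1+F3*F4)] gives (16*s^4 + 12*s^3 - 58*s^2 + 6*s + 18)/(s^6 - 7*s^5 - 42*s^4 + 71*s^3 + 153*s^2 - 192*s + 36)
Step 2 gives the fully reduced T(s), with no common factor left to cancel. The denominator is already monic (leading coefficient 1).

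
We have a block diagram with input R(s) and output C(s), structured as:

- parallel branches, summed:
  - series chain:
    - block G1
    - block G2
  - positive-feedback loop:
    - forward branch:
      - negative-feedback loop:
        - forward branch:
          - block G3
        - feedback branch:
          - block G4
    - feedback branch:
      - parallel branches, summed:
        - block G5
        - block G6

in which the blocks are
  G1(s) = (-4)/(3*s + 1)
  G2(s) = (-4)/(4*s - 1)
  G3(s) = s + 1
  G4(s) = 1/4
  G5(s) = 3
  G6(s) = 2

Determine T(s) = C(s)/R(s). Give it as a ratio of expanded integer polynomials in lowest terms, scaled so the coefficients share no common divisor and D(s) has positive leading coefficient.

1. reduce the series chain G1, G2 -> 16/(12*s^2 + s - 1)
2. feedback reduction of G3, G4 -> (4*s + 4)/(s + 5)
3. reduce the parallel group G5, G6 -> 5
4. reduce the feedback loop with forward [G3/(1+G3*G4)] and return (G5+G6) -> (-4*s - 4)/(19*s + 15)
5. add (G1*G2), [[G3/(1+G3*G4)]/(1-[G3/(1+G3*G4)]*(G5+G6))] (parallel): this yields T(s), and no further normalization is needed

Hence the answer: (-48*s^3 - 52*s^2 + 304*s + 244)/(228*s^3 + 199*s^2 - 4*s - 15)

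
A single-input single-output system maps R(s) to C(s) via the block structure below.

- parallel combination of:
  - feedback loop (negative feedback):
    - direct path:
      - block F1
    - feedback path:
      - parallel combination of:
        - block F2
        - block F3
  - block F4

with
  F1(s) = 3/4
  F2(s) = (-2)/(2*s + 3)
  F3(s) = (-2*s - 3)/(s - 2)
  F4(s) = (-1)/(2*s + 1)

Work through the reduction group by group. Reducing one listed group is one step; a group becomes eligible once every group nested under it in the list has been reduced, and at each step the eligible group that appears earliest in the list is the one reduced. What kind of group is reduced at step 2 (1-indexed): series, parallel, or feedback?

Answer: feedback

Working:
Step 1. parallel reduction of F2, F3
Step 2. close the feedback loop around F1, (F2+F3)
Step 3. parallel reduction of [F1/(1+F1*(F2+F3))], F4
Step 2: feedback.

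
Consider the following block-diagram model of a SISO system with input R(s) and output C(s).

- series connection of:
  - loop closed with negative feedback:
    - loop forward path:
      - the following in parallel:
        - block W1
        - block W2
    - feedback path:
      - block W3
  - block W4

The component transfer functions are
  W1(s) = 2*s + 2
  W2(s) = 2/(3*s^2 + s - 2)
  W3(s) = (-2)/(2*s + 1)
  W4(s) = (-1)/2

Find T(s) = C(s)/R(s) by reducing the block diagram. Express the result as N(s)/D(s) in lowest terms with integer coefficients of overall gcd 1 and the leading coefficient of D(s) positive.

[1] sum the parallel branches W1, W2; result (6*s^3 + 8*s^2 - 2*s - 2)/(3*s^2 + s - 2)
[2] reduce the feedback loop with forward (W1+W2) and return W3; result (-12*s^4 - 22*s^3 - 4*s^2 + 6*s + 2)/(6*s^3 + 11*s^2 - s - 2)
[3] combine [(W1+W2)/(1+(W1+W2)*W3)], W4 in series: this yields T(s), and no further normalization is needed

Final answer: (6*s^4 + 11*s^3 + 2*s^2 - 3*s - 1)/(6*s^3 + 11*s^2 - s - 2)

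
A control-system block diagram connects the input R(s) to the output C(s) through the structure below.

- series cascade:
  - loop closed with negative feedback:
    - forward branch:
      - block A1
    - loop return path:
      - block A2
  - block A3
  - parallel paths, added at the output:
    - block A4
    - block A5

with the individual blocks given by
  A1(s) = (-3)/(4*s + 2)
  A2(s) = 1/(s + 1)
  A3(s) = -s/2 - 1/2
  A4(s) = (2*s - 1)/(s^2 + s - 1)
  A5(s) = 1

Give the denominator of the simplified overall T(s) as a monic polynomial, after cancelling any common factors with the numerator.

The answer is s^4 + 5*s^3/2 + s^2/4 - 7*s/4 + 1/4.

Reasoning:
[1] reduce the feedback loop with forward A1 and return A2 gives (-3*s - 3)/(4*s^2 + 6*s - 1)
[2] reduce the parallel group A4, A5 gives (s^2 + 3*s - 2)/(s^2 + s - 1)
[3] combine [A1/(1+A1*A2)], A3, (A4+A5) in series gives (3*s^4 + 15*s^3 + 15*s^2 - 3*s - 6)/(8*s^4 + 20*s^3 + 2*s^2 - 14*s + 2)
No further cancellation is possible in the step-3 result, so that is T(s). Its denominator becomes monic after dividing by the leading coefficient 8.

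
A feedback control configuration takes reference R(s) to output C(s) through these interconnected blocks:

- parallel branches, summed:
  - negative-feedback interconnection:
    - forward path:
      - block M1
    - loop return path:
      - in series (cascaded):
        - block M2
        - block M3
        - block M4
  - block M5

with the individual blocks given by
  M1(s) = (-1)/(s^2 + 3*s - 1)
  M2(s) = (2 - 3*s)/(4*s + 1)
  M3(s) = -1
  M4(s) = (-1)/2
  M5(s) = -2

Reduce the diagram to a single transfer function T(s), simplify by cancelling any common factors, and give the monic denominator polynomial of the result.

First reduce the diagram to T(s).

(1) cascade M2, M3, M4; result (2 - 3*s)/(8*s + 2)
(2) collapse the loop (M1 forward, (M2*M3*M4) return); result (-8*s - 2)/(8*s^3 + 26*s^2 + s - 4)
(3) parallel reduction of [M1/(1+M1*(M2*M3*M4))], M5; result (-16*s^3 - 52*s^2 - 10*s + 6)/(8*s^3 + 26*s^2 + s - 4)
That last expression is T(s), already simplified. Scaling its denominator by 1/8 (the reciprocal of the leading coefficient) yields the monic denominator.

Answer: s^3 + 13*s^2/4 + s/8 - 1/2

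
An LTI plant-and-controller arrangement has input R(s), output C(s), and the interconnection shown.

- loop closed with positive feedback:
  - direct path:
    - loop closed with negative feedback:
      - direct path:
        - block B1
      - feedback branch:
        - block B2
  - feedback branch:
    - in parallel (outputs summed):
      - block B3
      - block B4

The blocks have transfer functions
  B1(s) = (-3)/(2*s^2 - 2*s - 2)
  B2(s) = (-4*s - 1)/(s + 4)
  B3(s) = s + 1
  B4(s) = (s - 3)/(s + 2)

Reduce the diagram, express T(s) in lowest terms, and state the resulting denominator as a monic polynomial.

Reducing step by step:

[1] reduce the feedback loop with forward B1 and return B2 gives (-3*s - 12)/(2*s^3 + 6*s^2 + 2*s - 5)
[2] reduce the parallel group B3, B4 gives (s^2 + 4*s - 1)/(s + 2)
[3] close the feedback loop around [B1/(1+B1*B2)], (B3+B4) gives (-3*s^2 - 18*s - 24)/(2*s^4 + 13*s^3 + 38*s^2 + 44*s - 22)
Step 3 gives the fully reduced T(s), with no common factor left to cancel. The denominator's leading coefficient is 2, so divide each of its coefficients by 2 to get the monic form.

Answer: s^4 + 13*s^3/2 + 19*s^2 + 22*s - 11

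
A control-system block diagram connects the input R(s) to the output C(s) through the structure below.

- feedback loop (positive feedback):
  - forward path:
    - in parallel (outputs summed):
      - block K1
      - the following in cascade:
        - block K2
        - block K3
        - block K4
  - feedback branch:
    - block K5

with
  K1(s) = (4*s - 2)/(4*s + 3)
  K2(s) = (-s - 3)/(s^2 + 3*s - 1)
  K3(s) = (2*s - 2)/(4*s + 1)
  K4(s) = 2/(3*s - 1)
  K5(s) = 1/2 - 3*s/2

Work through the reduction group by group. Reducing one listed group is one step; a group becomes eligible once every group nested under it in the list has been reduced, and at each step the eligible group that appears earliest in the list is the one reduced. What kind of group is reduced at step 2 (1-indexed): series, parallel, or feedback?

Step 1: cascade K2, K3, K4
Step 2: sum the parallel branches K1, (K2*K3*K4)
Step 3: collapse the loop ((K1+(K2*K3*K4)) forward, K5 return)
At step 2 the group reduced is parallel.

Therefore the answer is parallel.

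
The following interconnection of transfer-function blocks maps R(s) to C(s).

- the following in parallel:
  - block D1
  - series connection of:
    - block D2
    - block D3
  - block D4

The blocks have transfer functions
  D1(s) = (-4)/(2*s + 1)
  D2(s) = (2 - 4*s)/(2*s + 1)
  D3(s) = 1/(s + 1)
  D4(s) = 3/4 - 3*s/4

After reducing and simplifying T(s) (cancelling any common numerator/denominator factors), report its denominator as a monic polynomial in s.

Step 1: cascade D2, D3; result (2 - 4*s)/(2*s^2 + 3*s + 1)
Step 2: add D1, (D2*D3), D4 (parallel); result (-6*s^3 - 3*s^2 - 26*s - 5)/(8*s^2 + 12*s + 4)
The result of step 2 is T(s) in lowest terms. Its denominator has leading coefficient 8; dividing the denominator through by 8 makes it monic.

Hence the answer: s^2 + 3*s/2 + 1/2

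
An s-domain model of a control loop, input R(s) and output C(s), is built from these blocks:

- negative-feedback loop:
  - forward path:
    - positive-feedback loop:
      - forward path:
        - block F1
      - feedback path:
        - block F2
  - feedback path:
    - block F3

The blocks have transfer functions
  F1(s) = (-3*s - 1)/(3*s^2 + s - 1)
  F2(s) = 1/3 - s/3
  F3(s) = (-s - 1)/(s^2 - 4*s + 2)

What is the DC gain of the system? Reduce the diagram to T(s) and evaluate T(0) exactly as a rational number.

Step 1. reduce the feedback loop with forward F1 and return F2 = (-9*s - 3)/(6*s^2 + 5*s - 2)
Step 2. feedback reduction of [F1/(1-F1*F2)], F3 = (-9*s^3 + 33*s^2 - 6*s - 6)/(6*s^4 - 19*s^3 - s^2 + 30*s - 1)
Step 2 gives the overall T(s). Then T(0) = -6/(-1) = 6.

Hence the answer: 6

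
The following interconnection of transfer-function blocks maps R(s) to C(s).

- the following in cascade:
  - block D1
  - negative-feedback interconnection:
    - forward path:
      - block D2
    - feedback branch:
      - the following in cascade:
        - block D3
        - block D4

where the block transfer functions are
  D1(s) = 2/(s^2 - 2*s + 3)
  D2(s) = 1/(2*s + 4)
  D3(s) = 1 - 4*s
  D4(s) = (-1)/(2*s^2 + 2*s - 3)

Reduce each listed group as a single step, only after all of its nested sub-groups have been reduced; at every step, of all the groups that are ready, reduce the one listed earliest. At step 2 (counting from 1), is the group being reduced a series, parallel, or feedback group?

Step 1 - multiply D3, D4 (series)
Step 2 - collapse the loop (D2 forward, (D3*D4) return)
Step 3 - series reduction of D1, [D2/(1+D2*(D3*D4))]
The group at step 2 is a feedback group.

Therefore the answer is feedback.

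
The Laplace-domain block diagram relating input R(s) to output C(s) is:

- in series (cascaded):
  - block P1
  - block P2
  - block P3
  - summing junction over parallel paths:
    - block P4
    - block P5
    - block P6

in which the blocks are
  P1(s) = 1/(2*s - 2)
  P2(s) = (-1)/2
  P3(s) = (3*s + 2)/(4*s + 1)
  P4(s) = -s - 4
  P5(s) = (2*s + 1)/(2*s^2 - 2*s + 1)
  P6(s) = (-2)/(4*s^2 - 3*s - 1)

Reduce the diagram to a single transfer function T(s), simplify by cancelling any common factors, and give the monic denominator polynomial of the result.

Step 1: sum the parallel branches P4, P5, P6, giving (-8*s^5 - 18*s^4 + 56*s^3 - 37*s^2 + 4*s + 1)/(8*s^4 - 14*s^3 + 8*s^2 - s - 1)
Step 2: combine P1, P2, P3, (P4+P5+P6) in series, giving (24*s^6 + 70*s^5 - 132*s^4 - s^3 + 62*s^2 - 11*s - 2)/(128*s^6 - 320*s^5 + 264*s^4 - 56*s^3 - 36*s^2 + 16*s + 4)
Step 2 gives the fully reduced T(s), with no common factor left to cancel. The denominator's leading coefficient is 128, so divide each of its coefficients by 128 to get the monic form.

Therefore the answer is s^6 - 5*s^5/2 + 33*s^4/16 - 7*s^3/16 - 9*s^2/32 + s/8 + 1/32.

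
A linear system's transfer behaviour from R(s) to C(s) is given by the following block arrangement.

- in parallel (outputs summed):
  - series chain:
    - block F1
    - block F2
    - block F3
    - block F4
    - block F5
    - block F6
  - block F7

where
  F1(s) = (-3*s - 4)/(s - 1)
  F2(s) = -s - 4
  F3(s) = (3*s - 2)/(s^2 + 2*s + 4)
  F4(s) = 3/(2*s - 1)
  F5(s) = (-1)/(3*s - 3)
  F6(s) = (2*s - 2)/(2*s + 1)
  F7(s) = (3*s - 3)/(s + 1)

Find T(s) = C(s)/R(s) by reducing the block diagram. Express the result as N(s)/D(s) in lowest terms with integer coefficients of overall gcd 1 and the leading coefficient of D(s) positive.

Step 1: cascade F1, F2, F3, F4, F5, F6 = (-18*s^3 - 84*s^2 - 32*s + 64)/(4*s^5 + 4*s^4 + 7*s^3 - 17*s^2 - 2*s + 4)
Step 2: reduce the parallel group (F1*F2*F3*F4*F5*F6), F7; the result is T(s) itself (integer coefficients, no common factor, positive leading denominator coefficient)

Answer: (12*s^6 - 9*s^4 - 174*s^3 - 71*s^2 + 50*s + 52)/(4*s^6 + 8*s^5 + 11*s^4 - 10*s^3 - 19*s^2 + 2*s + 4)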